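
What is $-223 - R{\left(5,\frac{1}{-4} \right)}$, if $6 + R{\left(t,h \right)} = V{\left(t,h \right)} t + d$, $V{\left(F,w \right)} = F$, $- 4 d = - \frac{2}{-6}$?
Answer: $- \frac{2903}{12} \approx -241.92$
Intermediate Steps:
$d = - \frac{1}{12}$ ($d = - \frac{\left(-2\right) \frac{1}{-6}}{4} = - \frac{\left(-2\right) \left(- \frac{1}{6}\right)}{4} = \left(- \frac{1}{4}\right) \frac{1}{3} = - \frac{1}{12} \approx -0.083333$)
$R{\left(t,h \right)} = - \frac{73}{12} + t^{2}$ ($R{\left(t,h \right)} = -6 + \left(t t - \frac{1}{12}\right) = -6 + \left(t^{2} - \frac{1}{12}\right) = -6 + \left(- \frac{1}{12} + t^{2}\right) = - \frac{73}{12} + t^{2}$)
$-223 - R{\left(5,\frac{1}{-4} \right)} = -223 - \left(- \frac{73}{12} + 5^{2}\right) = -223 - \left(- \frac{73}{12} + 25\right) = -223 - \frac{227}{12} = - \frac{2903}{12}$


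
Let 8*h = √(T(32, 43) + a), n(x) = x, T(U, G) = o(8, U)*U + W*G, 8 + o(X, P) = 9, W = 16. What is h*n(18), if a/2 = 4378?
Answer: 9*√2369/2 ≈ 219.03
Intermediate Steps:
o(X, P) = 1 (o(X, P) = -8 + 9 = 1)
T(U, G) = U + 16*G (T(U, G) = 1*U + 16*G = U + 16*G)
a = 8756 (a = 2*4378 = 8756)
h = √2369/4 (h = √((32 + 16*43) + 8756)/8 = √((32 + 688) + 8756)/8 = √(720 + 8756)/8 = √9476/8 = (2*√2369)/8 = √2369/4 ≈ 12.168)
h*n(18) = (√2369/4)*18 = 9*√2369/2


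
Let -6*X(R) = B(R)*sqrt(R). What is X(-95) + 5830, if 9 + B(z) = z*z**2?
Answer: 5830 + 428692*I*sqrt(95)/3 ≈ 5830.0 + 1.3928e+6*I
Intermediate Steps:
B(z) = -9 + z**3 (B(z) = -9 + z*z**2 = -9 + z**3)
X(R) = -sqrt(R)*(-9 + R**3)/6 (X(R) = -(-9 + R**3)*sqrt(R)/6 = -sqrt(R)*(-9 + R**3)/6)
X(-95) + 5830 = sqrt(-95)*(9 - 1*(-95)**3)/6 + 5830 = (I*sqrt(95))*(9 - 1*(-857375))/6 + 5830 = (I*sqrt(95))*(9 + 857375)/6 + 5830 = (1/6)*(I*sqrt(95))*857384 + 5830 = 428692*I*sqrt(95)/3 + 5830 = 5830 + 428692*I*sqrt(95)/3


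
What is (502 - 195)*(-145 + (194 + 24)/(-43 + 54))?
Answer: -422739/11 ≈ -38431.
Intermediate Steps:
(502 - 195)*(-145 + (194 + 24)/(-43 + 54)) = 307*(-145 + 218/11) = 307*(-1377/11) = -422739/11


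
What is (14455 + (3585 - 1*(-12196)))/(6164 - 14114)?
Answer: -15118/3975 ≈ -3.8033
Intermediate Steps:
(14455 + (3585 - 1*(-12196)))/(6164 - 14114) = (14455 + (3585 + 12196))/(-7950) = (14455 + 15781)*(-1/7950) = 30236*(-1/7950) = -15118/3975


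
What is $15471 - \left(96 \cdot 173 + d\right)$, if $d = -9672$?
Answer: $8535$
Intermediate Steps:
$15471 - \left(96 \cdot 173 + d\right) = 15471 - \left(96 \cdot 173 - 9672\right) = 15471 - \left(16608 - 9672\right) = 15471 - 6936 = 8535$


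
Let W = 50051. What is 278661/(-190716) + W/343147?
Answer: -28692053217/21814541084 ≈ -1.3153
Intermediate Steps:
278661/(-190716) + W/343147 = 278661/(-190716) + 50051/343147 = 278661*(-1/190716) + 50051*(1/343147) = -92887/63572 + 50051/343147 = -28692053217/21814541084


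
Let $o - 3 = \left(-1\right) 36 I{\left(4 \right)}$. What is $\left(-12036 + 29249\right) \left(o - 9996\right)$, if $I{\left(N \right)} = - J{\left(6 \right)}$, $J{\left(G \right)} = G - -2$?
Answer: $-167052165$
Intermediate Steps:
$J{\left(G \right)} = 2 + G$ ($J{\left(G \right)} = G + 2 = 2 + G$)
$I{\left(N \right)} = -8$ ($I{\left(N \right)} = - (2 + 6) = \left(-1\right) 8 = -8$)
$o = 291$ ($o = 3 + \left(-1\right) 36 \left(-8\right) = 3 - -288 = 3 + 288 = 291$)
$\left(-12036 + 29249\right) \left(o - 9996\right) = \left(-12036 + 29249\right) \left(291 - 9996\right) = 17213 \left(-9705\right) = -167052165$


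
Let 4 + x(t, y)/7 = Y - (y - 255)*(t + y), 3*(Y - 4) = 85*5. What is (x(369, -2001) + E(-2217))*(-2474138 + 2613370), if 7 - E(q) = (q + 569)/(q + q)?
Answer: -2651697426332032/739 ≈ -3.5882e+12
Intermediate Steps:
Y = 437/3 (Y = 4 + (85*5)/3 = 4 + (⅓)*425 = 4 + 425/3 = 437/3 ≈ 145.67)
E(q) = 7 - (569 + q)/(2*q) (E(q) = 7 - (q + 569)/(q + q) = 7 - (569 + q)/(2*q))
x(t, y) = 2975/3 - 7*(-255 + y)*(t + y) (x(t, y) = -28 + 7*(437/3 - (y - 255)*(t + y)) = -28 + 7*(437/3 - (-255 + y)*(t + y)) = -28 + (3059/3 - 7*(-255 + y)*(t + y)) = 2975/3 - 7*(-255 + y)*(t + y))
(x(369, -2001) + E(-2217))*(-2474138 + 2613370) = ((2975/3 - 7*(-2001)² + 1785*369 + 1785*(-2001) - 7*369*(-2001)) + (½)*(-569 + 13*(-2217))/(-2217))*(-2474138 + 2613370) = ((2975/3 - 7*4004001 + 658665 - 3571785 + 5168583) + (½)*(-1/2217)*(-569 - 28821))*139232 = ((2975/3 - 28028007 + 658665 - 3571785 + 5168583) + (½)*(-1/2217)*(-29390))*139232 = (-77314657/3 + 14695/2217)*139232 = -19045172276/739*139232 = -2651697426332032/739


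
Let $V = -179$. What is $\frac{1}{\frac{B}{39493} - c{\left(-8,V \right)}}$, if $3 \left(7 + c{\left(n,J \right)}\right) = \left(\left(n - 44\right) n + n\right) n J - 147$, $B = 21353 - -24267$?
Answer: $- \frac{39493}{7689083508} \approx -5.1362 \cdot 10^{-6}$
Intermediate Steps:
$B = 45620$ ($B = 21353 + 24267 = 45620$)
$c{\left(n,J \right)} = -56 + \frac{J n \left(n + n \left(-44 + n\right)\right)}{3}$ ($c{\left(n,J \right)} = -7 + \frac{\left(\left(n - 44\right) n + n\right) n J - 147}{3} = -7 + \frac{\left(\left(-44 + n\right) n + n\right) n J - 147}{3} = -7 + \frac{\left(n \left(-44 + n\right) + n\right) n J - 147}{3} = -7 + \frac{\left(n + n \left(-44 + n\right)\right) n J - 147}{3} = -7 + \frac{n \left(n + n \left(-44 + n\right)\right) J - 147}{3} = -7 + \frac{J n \left(n + n \left(-44 + n\right)\right) - 147}{3} = -7 + \frac{-147 + J n \left(n + n \left(-44 + n\right)\right)}{3} = -7 + \left(-49 + \frac{J n \left(n + n \left(-44 + n\right)\right)}{3}\right) = -56 + \frac{J n \left(n + n \left(-44 + n\right)\right)}{3}$)
$\frac{1}{\frac{B}{39493} - c{\left(-8,V \right)}} = \frac{1}{\frac{45620}{39493} - \left(-56 - - \frac{7697 \left(-8\right)^{2}}{3} + \frac{1}{3} \left(-179\right) \left(-8\right)^{3}\right)} = \frac{1}{45620 \cdot \frac{1}{39493} - \left(-56 - \left(- \frac{7697}{3}\right) 64 + \frac{1}{3} \left(-179\right) \left(-512\right)\right)} = \frac{1}{\frac{45620}{39493} - \left(-56 + \frac{492608}{3} + \frac{91648}{3}\right)} = \frac{1}{\frac{45620}{39493} - 194696} = \frac{1}{- \frac{7689083508}{39493}} = - \frac{39493}{7689083508}$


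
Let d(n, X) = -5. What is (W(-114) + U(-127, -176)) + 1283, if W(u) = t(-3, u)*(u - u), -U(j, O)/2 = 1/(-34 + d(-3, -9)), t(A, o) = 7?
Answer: 50039/39 ≈ 1283.1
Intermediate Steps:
U(j, O) = 2/39 (U(j, O) = -2/(-34 - 5) = -2/(-39) = -2*(-1/39) = 2/39)
W(u) = 0 (W(u) = 7*(u - u) = 7*0 = 0)
(W(-114) + U(-127, -176)) + 1283 = (0 + 2/39) + 1283 = 2/39 + 1283 = 50039/39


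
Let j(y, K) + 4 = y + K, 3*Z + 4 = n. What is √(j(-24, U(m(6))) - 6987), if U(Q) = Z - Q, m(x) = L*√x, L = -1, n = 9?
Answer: √(-63120 + 9*√6)/3 ≈ 83.731*I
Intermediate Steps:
Z = 5/3 (Z = -4/3 + (⅓)*9 = -4/3 + 3 = 5/3 ≈ 1.6667)
m(x) = -√x
U(Q) = 5/3 - Q
j(y, K) = -4 + K + y (j(y, K) = -4 + (y + K) = -4 + (K + y) = -4 + K + y)
√(j(-24, U(m(6))) - 6987) = √((-4 + (5/3 - (-1)*√6) - 24) - 6987) = √((-4 + (5/3 + √6) - 24) - 6987) = √((-79/3 + √6) - 6987) = √(-21040/3 + √6)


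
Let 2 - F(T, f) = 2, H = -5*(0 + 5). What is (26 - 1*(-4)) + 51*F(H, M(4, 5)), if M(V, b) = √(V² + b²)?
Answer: 30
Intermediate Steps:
H = -25 (H = -5*5 = -25)
F(T, f) = 0 (F(T, f) = 2 - 1*2 = 2 - 2 = 0)
(26 - 1*(-4)) + 51*F(H, M(4, 5)) = (26 - 1*(-4)) + 51*0 = (26 + 4) + 0 = 30 + 0 = 30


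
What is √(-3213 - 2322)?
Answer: 3*I*√615 ≈ 74.398*I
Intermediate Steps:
√(-3213 - 2322) = √(-5535) = 3*I*√615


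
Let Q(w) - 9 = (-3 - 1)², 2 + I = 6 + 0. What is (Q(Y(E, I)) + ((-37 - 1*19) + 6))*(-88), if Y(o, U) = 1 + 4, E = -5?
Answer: 2200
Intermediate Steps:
I = 4 (I = -2 + (6 + 0) = -2 + 6 = 4)
Y(o, U) = 5
Q(w) = 25 (Q(w) = 9 + (-3 - 1)² = 9 + (-4)² = 9 + 16 = 25)
(Q(Y(E, I)) + ((-37 - 1*19) + 6))*(-88) = (25 + ((-37 - 1*19) + 6))*(-88) = (25 + ((-37 - 19) + 6))*(-88) = (25 + (-56 + 6))*(-88) = (25 - 50)*(-88) = -25*(-88) = 2200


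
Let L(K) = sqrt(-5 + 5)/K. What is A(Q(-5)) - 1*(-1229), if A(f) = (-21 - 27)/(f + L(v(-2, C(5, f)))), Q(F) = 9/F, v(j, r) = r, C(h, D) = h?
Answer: 3767/3 ≈ 1255.7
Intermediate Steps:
L(K) = 0 (L(K) = sqrt(0)/K = 0/K = 0)
A(f) = -48/f (A(f) = (-21 - 27)/(f + 0) = -48/f)
A(Q(-5)) - 1*(-1229) = -48/(9/(-5)) - 1*(-1229) = -48/(9*(-1/5)) + 1229 = -48/(-9/5) + 1229 = -48*(-5/9) + 1229 = 80/3 + 1229 = 3767/3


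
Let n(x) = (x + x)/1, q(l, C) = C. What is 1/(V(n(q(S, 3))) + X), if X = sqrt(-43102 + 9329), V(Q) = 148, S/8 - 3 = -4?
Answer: 148/55677 - I*sqrt(33773)/55677 ≈ 0.0026582 - 0.0033007*I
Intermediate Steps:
S = -8 (S = 24 + 8*(-4) = 24 - 32 = -8)
n(x) = 2*x (n(x) = (2*x)*1 = 2*x)
X = I*sqrt(33773) (X = sqrt(-33773) = I*sqrt(33773) ≈ 183.77*I)
1/(V(n(q(S, 3))) + X) = 1/(148 + I*sqrt(33773))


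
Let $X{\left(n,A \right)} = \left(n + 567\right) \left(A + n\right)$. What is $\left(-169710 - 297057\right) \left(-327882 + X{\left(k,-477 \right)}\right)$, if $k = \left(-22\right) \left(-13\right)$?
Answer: $229091577435$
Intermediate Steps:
$k = 286$
$X{\left(n,A \right)} = \left(567 + n\right) \left(A + n\right)$
$\left(-169710 - 297057\right) \left(-327882 + X{\left(k,-477 \right)}\right) = \left(-169710 - 297057\right) \left(-327882 + \left(286^{2} + 567 \left(-477\right) + 567 \cdot 286 - 136422\right)\right) = - 466767 \left(-327882 + \left(81796 - 270459 + 162162 - 136422\right)\right) = - 466767 \left(-327882 - 162923\right) = \left(-466767\right) \left(-490805\right) = 229091577435$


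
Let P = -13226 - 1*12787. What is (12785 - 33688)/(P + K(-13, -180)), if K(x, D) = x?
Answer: 20903/26026 ≈ 0.80316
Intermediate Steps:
P = -26013 (P = -13226 - 12787 = -26013)
(12785 - 33688)/(P + K(-13, -180)) = (12785 - 33688)/(-26013 - 13) = -20903/(-26026) = -20903*(-1/26026) = 20903/26026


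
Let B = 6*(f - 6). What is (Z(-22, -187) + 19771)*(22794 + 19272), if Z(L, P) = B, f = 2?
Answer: 830677302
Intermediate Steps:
B = -24 (B = 6*(2 - 6) = 6*(-4) = -24)
Z(L, P) = -24
(Z(-22, -187) + 19771)*(22794 + 19272) = (-24 + 19771)*(22794 + 19272) = 19747*42066 = 830677302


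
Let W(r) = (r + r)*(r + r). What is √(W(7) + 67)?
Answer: √263 ≈ 16.217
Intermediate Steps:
W(r) = 4*r² (W(r) = (2*r)*(2*r) = 4*r²)
√(W(7) + 67) = √(4*7² + 67) = √(4*49 + 67) = √(196 + 67) = √263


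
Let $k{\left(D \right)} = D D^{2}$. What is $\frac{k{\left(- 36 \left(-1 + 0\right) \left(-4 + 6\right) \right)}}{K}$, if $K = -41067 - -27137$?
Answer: $- \frac{186624}{6965} \approx -26.795$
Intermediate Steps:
$K = -13930$ ($K = -41067 + 27137 = -13930$)
$k{\left(D \right)} = D^{3}$
$\frac{k{\left(- 36 \left(-1 + 0\right) \left(-4 + 6\right) \right)}}{K} = \frac{\left(- 36 \left(-1 + 0\right) \left(-4 + 6\right)\right)^{3}}{-13930} = \left(- 36 \left(\left(-1\right) 2\right)\right)^{3} \left(- \frac{1}{13930}\right) = \left(\left(-36\right) \left(-2\right)\right)^{3} \left(- \frac{1}{13930}\right) = 72^{3} \left(- \frac{1}{13930}\right) = 373248 \left(- \frac{1}{13930}\right) = - \frac{186624}{6965}$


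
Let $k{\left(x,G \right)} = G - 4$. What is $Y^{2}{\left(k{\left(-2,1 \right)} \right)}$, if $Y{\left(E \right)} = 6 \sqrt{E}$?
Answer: $-108$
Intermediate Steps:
$k{\left(x,G \right)} = -4 + G$
$Y^{2}{\left(k{\left(-2,1 \right)} \right)} = \left(6 \sqrt{-4 + 1}\right)^{2} = \left(6 \sqrt{-3}\right)^{2} = \left(6 i \sqrt{3}\right)^{2} = -108$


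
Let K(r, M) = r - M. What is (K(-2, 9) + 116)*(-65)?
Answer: -6825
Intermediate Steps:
(K(-2, 9) + 116)*(-65) = ((-2 - 1*9) + 116)*(-65) = ((-2 - 9) + 116)*(-65) = (-11 + 116)*(-65) = 105*(-65) = -6825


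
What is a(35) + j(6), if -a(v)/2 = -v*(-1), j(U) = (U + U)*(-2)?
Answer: -94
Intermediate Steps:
j(U) = -4*U (j(U) = (2*U)*(-2) = -4*U)
a(v) = -2*v (a(v) = -2*(-v)*(-1) = -2*v)
a(35) + j(6) = -2*35 - 4*6 = -70 - 24 = -94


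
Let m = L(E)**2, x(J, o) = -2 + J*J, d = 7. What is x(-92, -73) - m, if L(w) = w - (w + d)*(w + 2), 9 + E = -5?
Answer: -1142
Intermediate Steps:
E = -14 (E = -9 - 5 = -14)
x(J, o) = -2 + J**2
L(w) = w - (2 + w)*(7 + w) (L(w) = w - (w + 7)*(w + 2) = w - (7 + w)*(2 + w) = w - (2 + w)*(7 + w))
m = 9604 (m = (-14 - 1*(-14)**2 - 8*(-14))**2 = (-14 - 1*196 + 112)**2 = (-14 - 196 + 112)**2 = (-98)**2 = 9604)
x(-92, -73) - m = (-2 + (-92)**2) - 1*9604 = (-2 + 8464) - 9604 = 8462 - 9604 = -1142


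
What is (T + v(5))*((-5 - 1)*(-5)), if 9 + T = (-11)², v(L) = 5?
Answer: 3510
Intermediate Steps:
T = 112 (T = -9 + (-11)² = -9 + 121 = 112)
(T + v(5))*((-5 - 1)*(-5)) = (112 + 5)*((-5 - 1)*(-5)) = 117*(-6*(-5)) = 117*30 = 3510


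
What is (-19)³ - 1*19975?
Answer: -26834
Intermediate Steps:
(-19)³ - 1*19975 = -6859 - 19975 = -26834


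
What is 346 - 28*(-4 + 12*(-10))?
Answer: 3818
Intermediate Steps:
346 - 28*(-4 + 12*(-10)) = 346 - 28*(-4 - 120) = 346 - 28*(-124) = 346 + 3472 = 3818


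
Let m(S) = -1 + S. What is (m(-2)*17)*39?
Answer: -1989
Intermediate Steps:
(m(-2)*17)*39 = ((-1 - 2)*17)*39 = -3*17*39 = -51*39 = -1989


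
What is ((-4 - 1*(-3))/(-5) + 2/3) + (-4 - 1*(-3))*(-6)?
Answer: 103/15 ≈ 6.8667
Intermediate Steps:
((-4 - 1*(-3))/(-5) + 2/3) + (-4 - 1*(-3))*(-6) = ((-4 + 3)*(-1/5) + 2*(1/3)) + (-4 + 3)*(-6) = (-1*(-1/5) + 2/3) - 1*(-6) = (1/5 + 2/3) + 6 = 13/15 + 6 = 103/15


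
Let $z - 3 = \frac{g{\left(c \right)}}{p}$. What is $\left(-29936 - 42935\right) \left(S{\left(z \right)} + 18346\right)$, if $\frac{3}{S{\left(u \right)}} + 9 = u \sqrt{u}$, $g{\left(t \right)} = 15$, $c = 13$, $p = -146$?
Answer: $- \frac{8733934508300986}{6533187} + \frac{500040802 \sqrt{6862}}{2177729} \approx -1.3368 \cdot 10^{9}$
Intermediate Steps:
$z = \frac{423}{146}$ ($z = 3 + \frac{15}{-146} = 3 + 15 \left(- \frac{1}{146}\right) = 3 - \frac{15}{146} = \frac{423}{146} \approx 2.8973$)
$S{\left(u \right)} = \frac{3}{-9 + u^{\frac{3}{2}}}$ ($S{\left(u \right)} = \frac{3}{-9 + u \sqrt{u}} = \frac{3}{-9 + u^{\frac{3}{2}}}$)
$\left(-29936 - 42935\right) \left(S{\left(z \right)} + 18346\right) = \left(-29936 - 42935\right) \left(\frac{3}{-9 + \left(\frac{423}{146}\right)^{\frac{3}{2}}} + 18346\right) = - 72871 \left(\frac{3}{-9 + \frac{1269 \sqrt{6862}}{21316}} + 18346\right) = - 72871 \left(18346 + \frac{3}{-9 + \frac{1269 \sqrt{6862}}{21316}}\right) = -1336891366 - \frac{218613}{-9 + \frac{1269 \sqrt{6862}}{21316}}$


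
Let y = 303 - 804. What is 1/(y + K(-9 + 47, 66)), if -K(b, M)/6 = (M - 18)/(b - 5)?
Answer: -11/5607 ≈ -0.0019618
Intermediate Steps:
y = -501
K(b, M) = -6*(-18 + M)/(-5 + b) (K(b, M) = -6*(M - 18)/(b - 5) = -6*(-18 + M)/(-5 + b))
1/(y + K(-9 + 47, 66)) = 1/(-501 + 6*(18 - 1*66)/(-5 + (-9 + 47))) = 1/(-501 + 6*(18 - 66)/(-5 + 38)) = 1/(-501 + 6*(-48)/33) = 1/(-501 + 6*(1/33)*(-48)) = 1/(-501 - 96/11) = 1/(-5607/11) = -11/5607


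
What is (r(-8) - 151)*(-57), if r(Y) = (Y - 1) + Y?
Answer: 9576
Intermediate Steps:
r(Y) = -1 + 2*Y (r(Y) = (-1 + Y) + Y = -1 + 2*Y)
(r(-8) - 151)*(-57) = ((-1 + 2*(-8)) - 151)*(-57) = ((-1 - 16) - 151)*(-57) = (-17 - 151)*(-57) = -168*(-57) = 9576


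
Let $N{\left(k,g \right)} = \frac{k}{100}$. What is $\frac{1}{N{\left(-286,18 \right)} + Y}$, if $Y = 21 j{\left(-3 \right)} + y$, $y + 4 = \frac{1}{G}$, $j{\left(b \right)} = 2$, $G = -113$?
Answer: $\frac{5650}{198491} \approx 0.028465$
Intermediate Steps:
$N{\left(k,g \right)} = \frac{k}{100}$ ($N{\left(k,g \right)} = k \frac{1}{100} = \frac{k}{100}$)
$y = - \frac{453}{113}$ ($y = -4 + \frac{1}{-113} = -4 - \frac{1}{113} = - \frac{453}{113} \approx -4.0089$)
$Y = \frac{4293}{113}$ ($Y = 21 \cdot 2 - \frac{453}{113} = 42 - \frac{453}{113} = \frac{4293}{113} \approx 37.991$)
$\frac{1}{N{\left(-286,18 \right)} + Y} = \frac{1}{\frac{1}{100} \left(-286\right) + \frac{4293}{113}} = \frac{1}{- \frac{143}{50} + \frac{4293}{113}} = \frac{1}{\frac{198491}{5650}} = \frac{5650}{198491}$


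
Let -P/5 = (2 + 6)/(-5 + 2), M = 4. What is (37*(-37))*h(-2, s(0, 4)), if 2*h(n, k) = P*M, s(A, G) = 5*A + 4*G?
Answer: -109520/3 ≈ -36507.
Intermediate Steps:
s(A, G) = 4*G + 5*A
P = 40/3 (P = -5*(2 + 6)/(-5 + 2) = -40/(-3) = -40*(-1)/3 = -5*(-8/3) = 40/3 ≈ 13.333)
h(n, k) = 80/3 (h(n, k) = ((40/3)*4)/2 = (½)*(160/3) = 80/3)
(37*(-37))*h(-2, s(0, 4)) = (37*(-37))*(80/3) = -1369*80/3 = -109520/3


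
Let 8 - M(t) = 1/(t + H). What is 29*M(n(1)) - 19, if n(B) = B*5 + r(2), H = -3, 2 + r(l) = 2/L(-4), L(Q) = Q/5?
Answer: 1123/5 ≈ 224.60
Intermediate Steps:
L(Q) = Q/5 (L(Q) = Q*(1/5) = Q/5)
r(l) = -9/2 (r(l) = -2 + 2/(((1/5)*(-4))) = -2 + 2/(-4/5) = -2 + 2*(-5/4) = -2 - 5/2 = -9/2)
n(B) = -9/2 + 5*B (n(B) = B*5 - 9/2 = 5*B - 9/2 = -9/2 + 5*B)
M(t) = 8 - 1/(-3 + t) (M(t) = 8 - 1/(t - 3) = 8 - 1/(-3 + t))
29*M(n(1)) - 19 = 29*((-25 + 8*(-9/2 + 5*1))/(-3 + (-9/2 + 5*1))) - 19 = 29*((-25 + 8*(-9/2 + 5))/(-3 + (-9/2 + 5))) - 19 = 29*((-25 + 8*(1/2))/(-3 + 1/2)) - 19 = 29*((-25 + 4)/(-5/2)) - 19 = 29*(-2/5*(-21)) - 19 = 29*(42/5) - 19 = 1218/5 - 19 = 1123/5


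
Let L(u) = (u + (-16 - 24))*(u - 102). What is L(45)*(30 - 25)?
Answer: -1425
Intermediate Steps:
L(u) = (-102 + u)*(-40 + u) (L(u) = (u - 40)*(-102 + u) = (-40 + u)*(-102 + u) = (-102 + u)*(-40 + u))
L(45)*(30 - 25) = (4080 + 45² - 142*45)*(30 - 25) = (4080 + 2025 - 6390)*5 = -285*5 = -1425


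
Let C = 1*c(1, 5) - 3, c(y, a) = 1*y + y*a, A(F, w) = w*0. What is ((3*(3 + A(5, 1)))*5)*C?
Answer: 135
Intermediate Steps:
A(F, w) = 0
c(y, a) = y + a*y
C = 3 (C = 1*(1*(1 + 5)) - 3 = 1*(1*6) - 3 = 1*6 - 3 = 6 - 3 = 3)
((3*(3 + A(5, 1)))*5)*C = ((3*(3 + 0))*5)*3 = ((3*3)*5)*3 = (9*5)*3 = 45*3 = 135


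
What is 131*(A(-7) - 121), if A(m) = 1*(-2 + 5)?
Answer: -15458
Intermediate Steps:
A(m) = 3 (A(m) = 1*3 = 3)
131*(A(-7) - 121) = 131*(3 - 121) = 131*(-118) = -15458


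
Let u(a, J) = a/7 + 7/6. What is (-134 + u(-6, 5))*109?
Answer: -612035/42 ≈ -14572.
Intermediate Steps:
u(a, J) = 7/6 + a/7 (u(a, J) = a*(⅐) + 7*(⅙) = a/7 + 7/6 = 7/6 + a/7)
(-134 + u(-6, 5))*109 = (-134 + (7/6 + (⅐)*(-6)))*109 = (-134 + (7/6 - 6/7))*109 = (-134 + 13/42)*109 = -5615/42*109 = -612035/42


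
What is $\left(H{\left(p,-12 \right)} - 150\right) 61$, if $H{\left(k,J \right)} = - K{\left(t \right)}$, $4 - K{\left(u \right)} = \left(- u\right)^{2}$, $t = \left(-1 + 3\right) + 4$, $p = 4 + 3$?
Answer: $-7198$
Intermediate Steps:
$p = 7$
$t = 6$ ($t = 2 + 4 = 6$)
$K{\left(u \right)} = 4 - u^{2}$ ($K{\left(u \right)} = 4 - \left(- u\right)^{2} = 4 - u^{2}$)
$H{\left(k,J \right)} = 32$ ($H{\left(k,J \right)} = - (4 - 6^{2}) = - (4 - 36) = \left(-1\right) \left(-32\right) = 32$)
$\left(H{\left(p,-12 \right)} - 150\right) 61 = \left(32 - 150\right) 61 = \left(-118\right) 61 = -7198$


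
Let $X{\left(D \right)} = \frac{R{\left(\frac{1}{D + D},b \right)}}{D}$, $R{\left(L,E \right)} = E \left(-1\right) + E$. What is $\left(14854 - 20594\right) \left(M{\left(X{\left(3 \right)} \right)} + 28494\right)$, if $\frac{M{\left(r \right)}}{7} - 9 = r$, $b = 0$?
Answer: $-163917180$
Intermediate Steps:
$R{\left(L,E \right)} = 0$ ($R{\left(L,E \right)} = - E + E = 0$)
$X{\left(D \right)} = 0$ ($X{\left(D \right)} = \frac{0}{D} = 0$)
$M{\left(r \right)} = 63 + 7 r$
$\left(14854 - 20594\right) \left(M{\left(X{\left(3 \right)} \right)} + 28494\right) = \left(14854 - 20594\right) \left(\left(63 + 7 \cdot 0\right) + 28494\right) = - 5740 \left(\left(63 + 0\right) + 28494\right) = - 5740 \left(63 + 28494\right) = \left(-5740\right) 28557 = -163917180$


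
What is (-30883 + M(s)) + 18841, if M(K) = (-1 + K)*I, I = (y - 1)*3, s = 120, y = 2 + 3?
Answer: -10614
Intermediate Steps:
y = 5
I = 12 (I = (5 - 1)*3 = 4*3 = 12)
M(K) = -12 + 12*K (M(K) = (-1 + K)*12 = -12 + 12*K)
(-30883 + M(s)) + 18841 = (-30883 + (-12 + 12*120)) + 18841 = (-30883 + (-12 + 1440)) + 18841 = (-30883 + 1428) + 18841 = -29455 + 18841 = -10614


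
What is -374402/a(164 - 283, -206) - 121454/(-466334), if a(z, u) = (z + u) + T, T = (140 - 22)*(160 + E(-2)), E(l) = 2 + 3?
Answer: -12305081817/637711745 ≈ -19.296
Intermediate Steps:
E(l) = 5
T = 19470 (T = (140 - 22)*(160 + 5) = 118*165 = 19470)
a(z, u) = 19470 + u + z (a(z, u) = (z + u) + 19470 = (u + z) + 19470 = 19470 + u + z)
-374402/a(164 - 283, -206) - 121454/(-466334) = -374402/(19470 - 206 + (164 - 283)) - 121454/(-466334) = -374402/(19470 - 206 - 119) - 121454*(-1/466334) = -374402/19145 + 60727/233167 = -374402*1/19145 + 60727/233167 = -53486/2735 + 60727/233167 = -12305081817/637711745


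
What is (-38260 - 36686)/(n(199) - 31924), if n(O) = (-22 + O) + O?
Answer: 12491/5258 ≈ 2.3756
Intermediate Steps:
n(O) = -22 + 2*O
(-38260 - 36686)/(n(199) - 31924) = (-38260 - 36686)/((-22 + 2*199) - 31924) = -74946/((-22 + 398) - 31924) = -74946/(376 - 31924) = -74946/(-31548) = -74946*(-1/31548) = 12491/5258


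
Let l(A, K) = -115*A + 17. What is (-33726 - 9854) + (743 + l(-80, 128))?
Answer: -33620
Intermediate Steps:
l(A, K) = 17 - 115*A
(-33726 - 9854) + (743 + l(-80, 128)) = (-33726 - 9854) + (743 + (17 - 115*(-80))) = -43580 + (743 + (17 + 9200)) = -43580 + (743 + 9217) = -43580 + 9960 = -33620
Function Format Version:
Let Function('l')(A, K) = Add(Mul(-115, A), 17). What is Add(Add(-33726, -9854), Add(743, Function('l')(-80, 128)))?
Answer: -33620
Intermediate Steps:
Function('l')(A, K) = Add(17, Mul(-115, A))
Add(Add(-33726, -9854), Add(743, Function('l')(-80, 128))) = Add(Add(-33726, -9854), Add(743, Add(17, Mul(-115, -80)))) = Add(-43580, Add(743, Add(17, 9200))) = Add(-43580, Add(743, 9217)) = Add(-43580, 9960) = -33620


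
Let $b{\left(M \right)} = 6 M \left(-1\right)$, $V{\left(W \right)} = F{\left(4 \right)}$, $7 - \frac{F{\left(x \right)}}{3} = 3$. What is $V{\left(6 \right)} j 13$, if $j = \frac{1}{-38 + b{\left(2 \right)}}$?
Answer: $- \frac{78}{25} \approx -3.12$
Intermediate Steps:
$F{\left(x \right)} = 12$ ($F{\left(x \right)} = 21 - 9 = 12$)
$V{\left(W \right)} = 12$
$b{\left(M \right)} = - 6 M$
$j = - \frac{1}{50}$ ($j = \frac{1}{-38 - 12} = \frac{1}{-50} = - \frac{1}{50} \approx -0.02$)
$V{\left(6 \right)} j 13 = 12 \left(- \frac{1}{50}\right) 13 = \left(- \frac{6}{25}\right) 13 = - \frac{78}{25}$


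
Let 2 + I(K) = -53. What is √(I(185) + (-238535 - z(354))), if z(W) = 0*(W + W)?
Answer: 3*I*√26510 ≈ 488.46*I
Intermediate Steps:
I(K) = -55 (I(K) = -2 - 53 = -55)
z(W) = 0 (z(W) = 0*(2*W) = 0)
√(I(185) + (-238535 - z(354))) = √(-55 + (-238535 - 1*0)) = √(-55 + (-238535 + 0)) = √(-55 - 238535) = √(-238590) = 3*I*√26510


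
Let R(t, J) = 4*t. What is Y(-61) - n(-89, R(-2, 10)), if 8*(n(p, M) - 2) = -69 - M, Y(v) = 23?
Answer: 229/8 ≈ 28.625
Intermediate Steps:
n(p, M) = -53/8 - M/8 (n(p, M) = 2 + (-69 - M)/8 = 2 + (-69/8 - M/8) = -53/8 - M/8)
Y(-61) - n(-89, R(-2, 10)) = 23 - (-53/8 - (-2)/2) = 23 - (-53/8 - 1/8*(-8)) = 23 - (-53/8 + 1) = 23 - 1*(-45/8) = 23 + 45/8 = 229/8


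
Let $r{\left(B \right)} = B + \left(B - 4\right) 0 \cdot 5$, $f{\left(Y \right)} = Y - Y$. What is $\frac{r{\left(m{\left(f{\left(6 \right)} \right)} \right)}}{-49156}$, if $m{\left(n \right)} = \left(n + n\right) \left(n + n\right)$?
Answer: $0$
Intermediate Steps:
$f{\left(Y \right)} = 0$
$m{\left(n \right)} = 4 n^{2}$ ($m{\left(n \right)} = 2 n 2 n = 4 n^{2}$)
$r{\left(B \right)} = B$ ($r{\left(B \right)} = B + \left(-4 + B\right) 0 \cdot 5 = B + 0 \cdot 5 = B + 0 = B$)
$\frac{r{\left(m{\left(f{\left(6 \right)} \right)} \right)}}{-49156} = \frac{4 \cdot 0^{2}}{-49156} = 4 \cdot 0 \left(- \frac{1}{49156}\right) = 0 \left(- \frac{1}{49156}\right) = 0$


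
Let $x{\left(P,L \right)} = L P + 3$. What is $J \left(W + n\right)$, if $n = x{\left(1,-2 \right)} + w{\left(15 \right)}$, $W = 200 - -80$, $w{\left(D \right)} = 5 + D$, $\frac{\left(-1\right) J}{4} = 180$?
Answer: $-216720$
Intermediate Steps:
$x{\left(P,L \right)} = 3 + L P$
$J = -720$ ($J = \left(-4\right) 180 = -720$)
$W = 280$ ($W = 200 + 80 = 280$)
$n = 21$ ($n = \left(3 - 2\right) + \left(5 + 15\right) = \left(3 - 2\right) + 20 = 1 + 20 = 21$)
$J \left(W + n\right) = - 720 \left(280 + 21\right) = \left(-720\right) 301 = -216720$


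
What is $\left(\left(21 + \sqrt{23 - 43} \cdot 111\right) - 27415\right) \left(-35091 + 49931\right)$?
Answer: $-406526960 + 3294480 i \sqrt{5} \approx -4.0653 \cdot 10^{8} + 7.3667 \cdot 10^{6} i$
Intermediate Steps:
$\left(\left(21 + \sqrt{23 - 43} \cdot 111\right) - 27415\right) \left(-35091 + 49931\right) = \left(\left(21 + \sqrt{-20} \cdot 111\right) - 27415\right) 14840 = \left(\left(21 + 2 i \sqrt{5} \cdot 111\right) - 27415\right) 14840 = \left(\left(21 + 222 i \sqrt{5}\right) - 27415\right) 14840 = \left(-27394 + 222 i \sqrt{5}\right) 14840 = -406526960 + 3294480 i \sqrt{5}$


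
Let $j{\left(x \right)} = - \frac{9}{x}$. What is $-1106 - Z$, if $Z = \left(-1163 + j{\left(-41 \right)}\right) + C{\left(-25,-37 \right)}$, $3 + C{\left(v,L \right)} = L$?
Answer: $\frac{3968}{41} \approx 96.781$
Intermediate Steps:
$C{\left(v,L \right)} = -3 + L$
$Z = - \frac{49314}{41}$ ($Z = \left(-1163 - \frac{9}{-41}\right) - 40 = \left(-1163 - - \frac{9}{41}\right) - 40 = \left(-1163 + \frac{9}{41}\right) - 40 = - \frac{47674}{41} - 40 = - \frac{49314}{41} \approx -1202.8$)
$-1106 - Z = -1106 - - \frac{49314}{41} = -1106 + \frac{49314}{41} = \frac{3968}{41}$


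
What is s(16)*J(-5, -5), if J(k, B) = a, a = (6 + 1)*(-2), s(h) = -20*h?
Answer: 4480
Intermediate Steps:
a = -14 (a = 7*(-2) = -14)
J(k, B) = -14
s(16)*J(-5, -5) = -20*16*(-14) = -320*(-14) = 4480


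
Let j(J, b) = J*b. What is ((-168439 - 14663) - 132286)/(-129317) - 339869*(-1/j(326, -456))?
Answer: 2933479055/19223747952 ≈ 0.15260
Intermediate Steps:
((-168439 - 14663) - 132286)/(-129317) - 339869*(-1/j(326, -456)) = ((-168439 - 14663) - 132286)/(-129317) - 339869/((-326*(-456))) = (-183102 - 132286)*(-1/129317) - 339869/((-1*(-148656))) = -315388*(-1/129317) - 339869/148656 = 315388/129317 - 339869*1/148656 = 315388/129317 - 339869/148656 = 2933479055/19223747952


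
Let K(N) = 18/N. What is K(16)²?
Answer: 81/64 ≈ 1.2656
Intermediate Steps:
K(16)² = (18/16)² = (18*(1/16))² = (9/8)² = 81/64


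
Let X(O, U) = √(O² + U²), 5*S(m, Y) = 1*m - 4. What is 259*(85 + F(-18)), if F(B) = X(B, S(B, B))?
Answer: 22015 + 518*√2146/5 ≈ 26814.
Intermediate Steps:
S(m, Y) = -⅘ + m/5 (S(m, Y) = (1*m - 4)/5 = (m - 4)/5 = (-4 + m)/5 = -⅘ + m/5)
F(B) = √(B² + (-⅘ + B/5)²)
259*(85 + F(-18)) = 259*(85 + √((-4 - 18)² + 25*(-18)²)/5) = 259*(85 + √((-22)² + 25*324)/5) = 259*(85 + √(484 + 8100)/5) = 259*(85 + √8584/5) = 259*(85 + (2*√2146)/5) = 259*(85 + 2*√2146/5) = 22015 + 518*√2146/5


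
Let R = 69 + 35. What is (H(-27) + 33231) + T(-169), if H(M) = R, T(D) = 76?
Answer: 33411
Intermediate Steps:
R = 104
H(M) = 104
(H(-27) + 33231) + T(-169) = (104 + 33231) + 76 = 33335 + 76 = 33411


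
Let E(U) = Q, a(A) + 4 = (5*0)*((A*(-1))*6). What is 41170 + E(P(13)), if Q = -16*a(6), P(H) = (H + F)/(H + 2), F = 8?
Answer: 41234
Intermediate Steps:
a(A) = -4 (a(A) = -4 + (5*0)*((A*(-1))*6) = -4 + 0*(-A*6) = -4 + 0*(-6*A) = -4 + 0 = -4)
P(H) = (8 + H)/(2 + H) (P(H) = (H + 8)/(H + 2) = (8 + H)/(2 + H))
Q = 64 (Q = -16*(-4) = 64)
E(U) = 64
41170 + E(P(13)) = 41170 + 64 = 41234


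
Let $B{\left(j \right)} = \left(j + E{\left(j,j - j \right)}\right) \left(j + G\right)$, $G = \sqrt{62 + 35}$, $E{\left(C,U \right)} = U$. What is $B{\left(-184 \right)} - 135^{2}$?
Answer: $15631 - 184 \sqrt{97} \approx 13819.0$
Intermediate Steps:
$G = \sqrt{97} \approx 9.8489$
$B{\left(j \right)} = j \left(j + \sqrt{97}\right)$ ($B{\left(j \right)} = \left(j + \left(j - j\right)\right) \left(j + \sqrt{97}\right) = \left(j + 0\right) \left(j + \sqrt{97}\right) = j \left(j + \sqrt{97}\right)$)
$B{\left(-184 \right)} - 135^{2} = - 184 \left(-184 + \sqrt{97}\right) - 135^{2} = \left(33856 - 184 \sqrt{97}\right) - 18225 = 15631 - 184 \sqrt{97}$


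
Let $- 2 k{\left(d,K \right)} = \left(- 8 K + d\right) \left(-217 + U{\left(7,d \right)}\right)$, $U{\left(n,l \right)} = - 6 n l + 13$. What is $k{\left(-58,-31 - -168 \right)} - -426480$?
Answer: $1714344$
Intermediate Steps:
$U{\left(n,l \right)} = 13 - 6 l n$ ($U{\left(n,l \right)} = - 6 l n + 13 = 13 - 6 l n$)
$k{\left(d,K \right)} = - \frac{\left(-204 - 42 d\right) \left(d - 8 K\right)}{2}$ ($k{\left(d,K \right)} = - \frac{\left(- 8 K + d\right) \left(-217 - \left(-13 + 6 d 7\right)\right)}{2} = - \frac{\left(d - 8 K\right) \left(-217 - \left(-13 + 42 d\right)\right)}{2} = - \frac{\left(d - 8 K\right) \left(-204 - 42 d\right)}{2} = - \frac{\left(-204 - 42 d\right) \left(d - 8 K\right)}{2}$)
$k{\left(-58,-31 - -168 \right)} - -426480 = \left(- 816 \left(-31 - -168\right) + 21 \left(-58\right)^{2} + 102 \left(-58\right) - 168 \left(-31 - -168\right) \left(-58\right)\right) - -426480 = \left(- 816 \left(-31 + 168\right) + 21 \cdot 3364 - 5916 - 168 \left(-31 + 168\right) \left(-58\right)\right) + 426480 = \left(\left(-816\right) 137 + 70644 - 5916 - 23016 \left(-58\right)\right) + 426480 = \left(-111792 + 70644 - 5916 + 1334928\right) + 426480 = 1287864 + 426480 = 1714344$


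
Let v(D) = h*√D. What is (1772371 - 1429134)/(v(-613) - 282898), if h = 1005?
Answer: -97101060826/80650423729 - 344953185*I*√613/80650423729 ≈ -1.204 - 0.1059*I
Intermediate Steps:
v(D) = 1005*√D
(1772371 - 1429134)/(v(-613) - 282898) = (1772371 - 1429134)/(1005*√(-613) - 282898) = 343237/(1005*(I*√613) - 282898) = 343237/(1005*I*√613 - 282898) = 343237/(-282898 + 1005*I*√613)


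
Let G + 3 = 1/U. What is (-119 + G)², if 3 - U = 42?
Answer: 22648081/1521 ≈ 14890.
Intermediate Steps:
U = -39 (U = 3 - 1*42 = 3 - 42 = -39)
G = -118/39 (G = -3 + 1/(-39) = -3 - 1/39 = -118/39 ≈ -3.0256)
(-119 + G)² = (-119 - 118/39)² = (-4759/39)² = 22648081/1521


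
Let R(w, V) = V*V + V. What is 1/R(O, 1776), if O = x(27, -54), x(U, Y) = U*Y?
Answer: 1/3155952 ≈ 3.1686e-7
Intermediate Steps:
O = -1458 (O = 27*(-54) = -1458)
R(w, V) = V + V**2 (R(w, V) = V**2 + V = V + V**2)
1/R(O, 1776) = 1/(1776*(1 + 1776)) = 1/(1776*1777) = 1/3155952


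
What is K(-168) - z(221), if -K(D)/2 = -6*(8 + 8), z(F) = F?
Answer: -29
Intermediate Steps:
K(D) = 192 (K(D) = -(-12)*(8 + 8) = -(-12)*16 = -2*(-96) = 192)
K(-168) - z(221) = 192 - 1*221 = 192 - 221 = -29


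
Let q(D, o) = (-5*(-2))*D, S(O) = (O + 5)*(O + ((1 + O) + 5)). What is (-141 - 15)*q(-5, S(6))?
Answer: 7800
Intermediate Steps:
S(O) = (5 + O)*(6 + 2*O) (S(O) = (5 + O)*(O + (6 + O)) = (5 + O)*(6 + 2*O))
q(D, o) = 10*D
(-141 - 15)*q(-5, S(6)) = (-141 - 15)*(10*(-5)) = -156*(-50) = 7800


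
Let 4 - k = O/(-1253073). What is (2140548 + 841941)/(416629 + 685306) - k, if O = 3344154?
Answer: -1823661294771/460268332085 ≈ -3.9622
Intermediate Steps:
k = 2785482/417691 (k = 4 - 3344154/(-1253073) = 4 - 3344154*(-1)/1253073 = 4 - 1*(-1114718/417691) = 4 + 1114718/417691 = 2785482/417691 ≈ 6.6688)
(2140548 + 841941)/(416629 + 685306) - k = (2140548 + 841941)/(416629 + 685306) - 1*2785482/417691 = 2982489/1101935 - 2785482/417691 = -1823661294771/460268332085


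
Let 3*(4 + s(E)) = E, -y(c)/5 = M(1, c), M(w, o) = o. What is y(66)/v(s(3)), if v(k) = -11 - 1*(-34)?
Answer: -330/23 ≈ -14.348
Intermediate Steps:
y(c) = -5*c
s(E) = -4 + E/3
v(k) = 23 (v(k) = -11 + 34 = 23)
y(66)/v(s(3)) = -5*66/23 = -330*1/23 = -330/23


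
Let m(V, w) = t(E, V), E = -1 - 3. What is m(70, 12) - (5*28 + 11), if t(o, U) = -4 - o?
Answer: -151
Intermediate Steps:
E = -4
m(V, w) = 0 (m(V, w) = -4 - 1*(-4) = -4 + 4 = 0)
m(70, 12) - (5*28 + 11) = 0 - (5*28 + 11) = 0 - (140 + 11) = 0 - 1*151 = 0 - 151 = -151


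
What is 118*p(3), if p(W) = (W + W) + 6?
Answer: 1416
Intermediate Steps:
p(W) = 6 + 2*W (p(W) = 2*W + 6 = 6 + 2*W)
118*p(3) = 118*(6 + 2*3) = 118*(6 + 6) = 118*12 = 1416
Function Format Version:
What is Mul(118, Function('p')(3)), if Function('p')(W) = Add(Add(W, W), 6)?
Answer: 1416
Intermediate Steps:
Function('p')(W) = Add(6, Mul(2, W)) (Function('p')(W) = Add(Mul(2, W), 6) = Add(6, Mul(2, W)))
Mul(118, Function('p')(3)) = Mul(118, Add(6, Mul(2, 3))) = Mul(118, Add(6, 6)) = Mul(118, 12) = 1416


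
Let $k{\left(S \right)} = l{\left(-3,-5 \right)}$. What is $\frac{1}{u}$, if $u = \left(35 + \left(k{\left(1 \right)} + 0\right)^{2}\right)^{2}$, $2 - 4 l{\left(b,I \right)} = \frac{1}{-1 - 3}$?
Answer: $\frac{65536}{81739681} \approx 0.00080176$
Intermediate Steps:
$l{\left(b,I \right)} = \frac{9}{16}$ ($l{\left(b,I \right)} = \frac{1}{2} - \frac{1}{4 \left(-1 - 3\right)} = \frac{1}{2} - \frac{1}{4 \left(-4\right)} = \frac{1}{2} - - \frac{1}{16} = \frac{1}{2} + \frac{1}{16} = \frac{9}{16}$)
$k{\left(S \right)} = \frac{9}{16}$
$u = \frac{81739681}{65536}$ ($u = \left(35 + \left(\frac{9}{16} + 0\right)^{2}\right)^{2} = \left(35 + \left(\frac{9}{16}\right)^{2}\right)^{2} = \left(35 + \frac{81}{256}\right)^{2} = \left(\frac{9041}{256}\right)^{2} = \frac{81739681}{65536} \approx 1247.2$)
$\frac{1}{u} = \frac{1}{\frac{81739681}{65536}} = \frac{65536}{81739681}$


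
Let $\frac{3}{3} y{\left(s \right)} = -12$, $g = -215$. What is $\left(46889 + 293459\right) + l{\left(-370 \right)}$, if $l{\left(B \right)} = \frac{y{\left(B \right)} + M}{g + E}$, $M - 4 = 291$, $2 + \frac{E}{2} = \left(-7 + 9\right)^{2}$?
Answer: $\frac{71813145}{211} \approx 3.4035 \cdot 10^{5}$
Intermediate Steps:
$y{\left(s \right)} = -12$
$E = 4$ ($E = -4 + 2 \left(-7 + 9\right)^{2} = -4 + 2 \cdot 2^{2} = -4 + 2 \cdot 4 = -4 + 8 = 4$)
$M = 295$ ($M = 4 + 291 = 295$)
$l{\left(B \right)} = - \frac{283}{211}$ ($l{\left(B \right)} = \frac{-12 + 295}{-215 + 4} = \frac{283}{-211} = 283 \left(- \frac{1}{211}\right) = - \frac{283}{211}$)
$\left(46889 + 293459\right) + l{\left(-370 \right)} = \left(46889 + 293459\right) - \frac{283}{211} = 340348 - \frac{283}{211} = \frac{71813145}{211}$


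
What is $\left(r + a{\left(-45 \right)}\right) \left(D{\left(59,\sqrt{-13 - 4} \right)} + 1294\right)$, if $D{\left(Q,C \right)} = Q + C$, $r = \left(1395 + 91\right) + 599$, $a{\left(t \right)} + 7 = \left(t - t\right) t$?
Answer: $2811534 + 2078 i \sqrt{17} \approx 2.8115 \cdot 10^{6} + 8567.8 i$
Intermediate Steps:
$a{\left(t \right)} = -7$ ($a{\left(t \right)} = -7 + \left(t - t\right) t = -7 + 0 t = -7 + 0 = -7$)
$r = 2085$ ($r = 1486 + 599 = 2085$)
$D{\left(Q,C \right)} = C + Q$
$\left(r + a{\left(-45 \right)}\right) \left(D{\left(59,\sqrt{-13 - 4} \right)} + 1294\right) = \left(2085 - 7\right) \left(\left(\sqrt{-13 - 4} + 59\right) + 1294\right) = 2078 \left(\left(\sqrt{-17} + 59\right) + 1294\right) = 2078 \left(\left(i \sqrt{17} + 59\right) + 1294\right) = 2078 \left(\left(59 + i \sqrt{17}\right) + 1294\right) = 2078 \left(1353 + i \sqrt{17}\right) = 2811534 + 2078 i \sqrt{17}$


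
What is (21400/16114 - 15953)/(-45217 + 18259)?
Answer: 128522621/217200606 ≈ 0.59172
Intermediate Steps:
(21400/16114 - 15953)/(-45217 + 18259) = (21400*(1/16114) - 15953)/(-26958) = (10700/8057 - 15953)*(-1/26958) = -128522621/8057*(-1/26958) = 128522621/217200606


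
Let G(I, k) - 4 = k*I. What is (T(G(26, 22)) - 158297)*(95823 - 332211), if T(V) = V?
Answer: 37283351748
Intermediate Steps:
G(I, k) = 4 + I*k (G(I, k) = 4 + k*I = 4 + I*k)
(T(G(26, 22)) - 158297)*(95823 - 332211) = ((4 + 26*22) - 158297)*(95823 - 332211) = ((4 + 572) - 158297)*(-236388) = (576 - 158297)*(-236388) = -157721*(-236388) = 37283351748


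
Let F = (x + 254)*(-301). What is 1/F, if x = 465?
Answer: -1/216419 ≈ -4.6207e-6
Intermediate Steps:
F = -216419 (F = (465 + 254)*(-301) = 719*(-301) = -216419)
1/F = 1/(-216419) = -1/216419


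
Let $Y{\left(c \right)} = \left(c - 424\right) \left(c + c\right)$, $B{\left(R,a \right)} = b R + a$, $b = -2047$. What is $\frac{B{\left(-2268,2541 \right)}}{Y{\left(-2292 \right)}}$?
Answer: $\frac{221197}{592864} \approx 0.3731$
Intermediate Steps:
$B{\left(R,a \right)} = a - 2047 R$ ($B{\left(R,a \right)} = - 2047 R + a = a - 2047 R$)
$Y{\left(c \right)} = 2 c \left(-424 + c\right)$ ($Y{\left(c \right)} = \left(-424 + c\right) 2 c = 2 c \left(-424 + c\right)$)
$\frac{B{\left(-2268,2541 \right)}}{Y{\left(-2292 \right)}} = \frac{2541 - -4642596}{2 \left(-2292\right) \left(-424 - 2292\right)} = \frac{2541 + 4642596}{2 \left(-2292\right) \left(-2716\right)} = \frac{4645137}{12450144} = 4645137 \cdot \frac{1}{12450144} = \frac{221197}{592864}$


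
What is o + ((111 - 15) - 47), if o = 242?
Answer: 291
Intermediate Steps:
o + ((111 - 15) - 47) = 242 + ((111 - 15) - 47) = 242 + (96 - 47) = 242 + 49 = 291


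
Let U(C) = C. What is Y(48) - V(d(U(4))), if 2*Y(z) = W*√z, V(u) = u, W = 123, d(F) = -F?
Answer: 4 + 246*√3 ≈ 430.08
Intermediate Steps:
Y(z) = 123*√z/2 (Y(z) = (123*√z)/2 = 123*√z/2)
Y(48) - V(d(U(4))) = 123*√48/2 - (-1)*4 = 123*(4*√3)/2 - 1*(-4) = 246*√3 + 4 = 4 + 246*√3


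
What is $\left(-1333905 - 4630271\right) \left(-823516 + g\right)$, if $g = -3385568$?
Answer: $25103717774784$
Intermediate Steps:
$\left(-1333905 - 4630271\right) \left(-823516 + g\right) = \left(-1333905 - 4630271\right) \left(-823516 - 3385568\right) = \left(-5964176\right) \left(-4209084\right) = 25103717774784$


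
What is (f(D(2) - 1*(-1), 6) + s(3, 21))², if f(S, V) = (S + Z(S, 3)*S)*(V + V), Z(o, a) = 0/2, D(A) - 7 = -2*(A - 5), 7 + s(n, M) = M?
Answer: 33124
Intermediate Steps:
s(n, M) = -7 + M
D(A) = 17 - 2*A (D(A) = 7 - 2*(A - 5) = 7 - 2*(-5 + A) = 7 + (10 - 2*A) = 17 - 2*A)
Z(o, a) = 0 (Z(o, a) = 0*(½) = 0)
f(S, V) = 2*S*V (f(S, V) = (S + 0*S)*(V + V) = (S + 0)*(2*V) = S*(2*V) = 2*S*V)
(f(D(2) - 1*(-1), 6) + s(3, 21))² = (2*((17 - 2*2) - 1*(-1))*6 + (-7 + 21))² = (2*((17 - 4) + 1)*6 + 14)² = (2*(13 + 1)*6 + 14)² = (2*14*6 + 14)² = (168 + 14)² = 182² = 33124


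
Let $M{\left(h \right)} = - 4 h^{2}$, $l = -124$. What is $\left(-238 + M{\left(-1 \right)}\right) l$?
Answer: $30008$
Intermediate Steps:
$\left(-238 + M{\left(-1 \right)}\right) l = \left(-238 - 4 \left(-1\right)^{2}\right) \left(-124\right) = \left(-238 - 4\right) \left(-124\right) = \left(-242\right) \left(-124\right) = 30008$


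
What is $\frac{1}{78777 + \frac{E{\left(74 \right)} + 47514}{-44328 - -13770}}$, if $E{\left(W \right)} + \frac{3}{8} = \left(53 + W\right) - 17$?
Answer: $\frac{244464}{19257759539} \approx 1.2694 \cdot 10^{-5}$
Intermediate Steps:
$E{\left(W \right)} = \frac{285}{8} + W$ ($E{\left(W \right)} = - \frac{3}{8} + \left(\left(53 + W\right) - 17\right) = - \frac{3}{8} + \left(36 + W\right) = \frac{285}{8} + W$)
$\frac{1}{78777 + \frac{E{\left(74 \right)} + 47514}{-44328 - -13770}} = \frac{1}{78777 + \frac{\left(\frac{285}{8} + 74\right) + 47514}{-44328 - -13770}} = \frac{1}{78777 + \frac{\frac{877}{8} + 47514}{-44328 + 13770}} = \frac{1}{78777 + \frac{380989}{8 \left(-30558\right)}} = \frac{1}{78777 + \frac{380989}{8} \left(- \frac{1}{30558}\right)} = \frac{1}{78777 - \frac{380989}{244464}} = \frac{1}{\frac{19257759539}{244464}} = \frac{244464}{19257759539}$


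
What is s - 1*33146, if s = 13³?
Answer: -30949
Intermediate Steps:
s = 2197
s - 1*33146 = 2197 - 1*33146 = 2197 - 33146 = -30949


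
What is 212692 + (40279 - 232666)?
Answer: 20305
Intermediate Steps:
212692 + (40279 - 232666) = 212692 - 192387 = 20305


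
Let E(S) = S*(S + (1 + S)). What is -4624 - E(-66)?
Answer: -13270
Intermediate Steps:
E(S) = S*(1 + 2*S)
-4624 - E(-66) = -4624 - (-66)*(1 + 2*(-66)) = -4624 - (-66)*(1 - 132) = -4624 - (-66)*(-131) = -4624 - 1*8646 = -4624 - 8646 = -13270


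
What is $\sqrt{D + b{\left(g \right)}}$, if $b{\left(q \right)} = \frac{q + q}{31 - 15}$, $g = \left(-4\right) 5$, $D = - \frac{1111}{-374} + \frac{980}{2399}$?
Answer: $\frac{2 \sqrt{365538029}}{40783} \approx 0.9376$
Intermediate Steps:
$D = \frac{275619}{81566}$ ($D = \left(-1111\right) \left(- \frac{1}{374}\right) + 980 \cdot \frac{1}{2399} = \frac{101}{34} + \frac{980}{2399} = \frac{275619}{81566} \approx 3.3791$)
$g = -20$
$b{\left(q \right)} = \frac{q}{8}$ ($b{\left(q \right)} = \frac{2 q}{16} = 2 q \frac{1}{16} = \frac{q}{8}$)
$\sqrt{D + b{\left(g \right)}} = \sqrt{\frac{275619}{81566} + \frac{1}{8} \left(-20\right)} = \sqrt{\frac{275619}{81566} - \frac{5}{2}} = \sqrt{\frac{35852}{40783}} = \frac{2 \sqrt{365538029}}{40783}$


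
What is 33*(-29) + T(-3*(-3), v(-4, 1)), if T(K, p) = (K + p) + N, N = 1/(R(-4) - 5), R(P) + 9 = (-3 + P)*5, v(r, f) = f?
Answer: -46404/49 ≈ -947.02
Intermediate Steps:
R(P) = -24 + 5*P (R(P) = -9 + (-3 + P)*5 = -9 + (-15 + 5*P) = -24 + 5*P)
N = -1/49 (N = 1/((-24 + 5*(-4)) - 5) = 1/((-24 - 20) - 5) = 1/(-44 - 5) = 1/(-49) = -1/49 ≈ -0.020408)
T(K, p) = -1/49 + K + p (T(K, p) = (K + p) - 1/49 = -1/49 + K + p)
33*(-29) + T(-3*(-3), v(-4, 1)) = 33*(-29) + (-1/49 - 3*(-3) + 1) = -957 + (-1/49 + 9 + 1) = -957 + 489/49 = -46404/49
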